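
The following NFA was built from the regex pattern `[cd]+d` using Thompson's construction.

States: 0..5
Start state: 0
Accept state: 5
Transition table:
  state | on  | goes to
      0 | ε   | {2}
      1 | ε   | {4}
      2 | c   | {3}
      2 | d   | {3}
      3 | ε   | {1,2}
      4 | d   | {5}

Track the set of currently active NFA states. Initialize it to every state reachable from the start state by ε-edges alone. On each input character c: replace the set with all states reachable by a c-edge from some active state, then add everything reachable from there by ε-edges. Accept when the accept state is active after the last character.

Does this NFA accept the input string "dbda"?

Answer: REJECT

Trace:
S₀ = ε-closure({0}) = {0,2}
'd' @ 1: {1,2,3,4}
'b' @ 2: {}  — no active states
rest 'da' ignored (set empty)
after full input: {}  (accept=5 not in)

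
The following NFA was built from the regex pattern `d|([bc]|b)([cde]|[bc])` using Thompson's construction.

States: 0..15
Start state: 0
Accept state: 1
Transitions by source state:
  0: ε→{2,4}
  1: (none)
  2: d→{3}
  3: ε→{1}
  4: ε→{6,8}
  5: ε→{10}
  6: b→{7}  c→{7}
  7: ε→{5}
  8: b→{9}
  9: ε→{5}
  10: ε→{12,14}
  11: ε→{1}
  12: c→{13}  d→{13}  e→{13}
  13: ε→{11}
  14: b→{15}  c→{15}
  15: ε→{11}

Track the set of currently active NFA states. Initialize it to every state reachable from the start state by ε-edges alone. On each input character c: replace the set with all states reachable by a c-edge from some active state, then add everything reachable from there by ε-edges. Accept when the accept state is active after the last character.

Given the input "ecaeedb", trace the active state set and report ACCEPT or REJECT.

Answer: REJECT

Derivation:
initial (ε-close {0}): {0,2,4,6,8}
'e' @ 1: {}  — state set empty
rest 'caeedb' ignored (set empty)
after full input: {}  (accept=1 not in)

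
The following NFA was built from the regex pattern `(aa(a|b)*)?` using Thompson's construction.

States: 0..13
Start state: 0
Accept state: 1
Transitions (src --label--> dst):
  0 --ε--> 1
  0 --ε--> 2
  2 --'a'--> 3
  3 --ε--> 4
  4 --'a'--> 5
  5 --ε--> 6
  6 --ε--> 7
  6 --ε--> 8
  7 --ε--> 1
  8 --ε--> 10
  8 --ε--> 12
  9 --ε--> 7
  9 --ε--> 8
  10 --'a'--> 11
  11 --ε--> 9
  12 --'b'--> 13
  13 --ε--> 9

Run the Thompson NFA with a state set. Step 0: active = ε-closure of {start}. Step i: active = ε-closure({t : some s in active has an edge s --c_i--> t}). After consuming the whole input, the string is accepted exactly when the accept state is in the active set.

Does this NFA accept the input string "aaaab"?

Answer: ACCEPT

Steps:
start: ε-closure({0}) = {0,1,2}
'a' @ 1: {3,4}
'a' @ 2: {1,5,6,7,8,10,12}  ✓accept
'a' @ 3: {1,7,8,9,10,11,12}  ✓accept
'a' @ 4: {1,7,8,9,10,11,12}  ✓accept
'b' @ 5: {1,7,8,9,10,12,13}  ✓accept
end set {1,7,8,9,10,12,13} — state 1 in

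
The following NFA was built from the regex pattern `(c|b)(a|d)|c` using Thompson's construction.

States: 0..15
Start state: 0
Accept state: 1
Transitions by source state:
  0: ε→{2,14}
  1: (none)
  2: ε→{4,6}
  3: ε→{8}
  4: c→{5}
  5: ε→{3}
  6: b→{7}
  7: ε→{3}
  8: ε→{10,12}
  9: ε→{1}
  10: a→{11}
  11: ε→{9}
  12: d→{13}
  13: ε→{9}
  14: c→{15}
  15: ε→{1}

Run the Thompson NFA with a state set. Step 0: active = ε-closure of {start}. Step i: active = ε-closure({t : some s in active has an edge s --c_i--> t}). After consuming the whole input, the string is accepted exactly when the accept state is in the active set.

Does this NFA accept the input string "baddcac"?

start: ε-closure({0}) = {0,2,4,6,14}
'b' @ 1: {3,7,8,10,12}
'a' @ 2: {1,9,11}  (accept∈set)
'd' @ 3: {}  — state set empty
rest 'dcac' ignored (set empty)
final: {}; accept 1 not in set

Answer: REJECT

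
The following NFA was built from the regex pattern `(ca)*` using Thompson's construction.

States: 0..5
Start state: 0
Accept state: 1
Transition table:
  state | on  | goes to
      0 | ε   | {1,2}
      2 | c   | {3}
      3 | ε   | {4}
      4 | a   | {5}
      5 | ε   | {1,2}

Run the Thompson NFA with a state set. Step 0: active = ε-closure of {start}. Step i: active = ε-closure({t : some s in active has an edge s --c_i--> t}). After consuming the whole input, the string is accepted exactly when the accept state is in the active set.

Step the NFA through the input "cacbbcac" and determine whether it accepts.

Answer: REJECT

Derivation:
start: ε-closure({0}) = {0,1,2}
'c' @ 1: {3,4}
'a' @ 2: {1,2,5}  ✓accept
'c' @ 3: {3,4}
'b' @ 4: {}  — state set empty
rest 'bcac' ignored (set empty)
final: {}; accept 1 not in set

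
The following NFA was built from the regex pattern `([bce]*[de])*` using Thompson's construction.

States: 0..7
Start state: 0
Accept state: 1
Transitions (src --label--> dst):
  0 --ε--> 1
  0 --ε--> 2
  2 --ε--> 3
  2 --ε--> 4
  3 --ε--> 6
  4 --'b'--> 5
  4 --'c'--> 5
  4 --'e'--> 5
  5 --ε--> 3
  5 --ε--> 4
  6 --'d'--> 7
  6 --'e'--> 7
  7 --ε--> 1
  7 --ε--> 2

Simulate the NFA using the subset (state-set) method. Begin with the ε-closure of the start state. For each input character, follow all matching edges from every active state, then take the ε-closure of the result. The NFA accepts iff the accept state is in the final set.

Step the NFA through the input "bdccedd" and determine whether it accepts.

start: ε-closure({0}) = {0,1,2,3,4,6}
'b' @ 1: {3,4,5,6}
'd' @ 2: {1,2,3,4,6,7}  [accepting]
'c' @ 3: {3,4,5,6}
'c' @ 4: {3,4,5,6}
'e' @ 5: {1,2,3,4,5,6,7}  [accepting]
'd' @ 6: {1,2,3,4,6,7}  [accepting]
'd' @ 7: {1,2,3,4,6,7}  [accepting]
final: {1,2,3,4,6,7}; accept 1 in set

Answer: ACCEPT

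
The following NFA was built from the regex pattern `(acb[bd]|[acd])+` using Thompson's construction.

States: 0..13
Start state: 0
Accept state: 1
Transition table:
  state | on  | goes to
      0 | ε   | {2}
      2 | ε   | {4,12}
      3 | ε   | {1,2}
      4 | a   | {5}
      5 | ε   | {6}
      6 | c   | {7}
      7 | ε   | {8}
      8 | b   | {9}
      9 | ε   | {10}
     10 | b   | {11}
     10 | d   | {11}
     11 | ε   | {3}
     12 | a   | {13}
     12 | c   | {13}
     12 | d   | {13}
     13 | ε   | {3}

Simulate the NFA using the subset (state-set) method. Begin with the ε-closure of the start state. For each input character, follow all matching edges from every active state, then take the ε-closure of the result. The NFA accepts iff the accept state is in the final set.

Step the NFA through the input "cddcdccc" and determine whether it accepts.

Answer: ACCEPT

Derivation:
S₀ = ε-closure({0}) = {0,2,4,12}
'c' @ 1: {1,2,3,4,12,13}  [accepting]
'd' @ 2: {1,2,3,4,12,13}  [accepting]
'd' @ 3: {1,2,3,4,12,13}  [accepting]
'c' @ 4: {1,2,3,4,12,13}  [accepting]
'd' @ 5: {1,2,3,4,12,13}  [accepting]
'c' @ 6: {1,2,3,4,12,13}  [accepting]
'c' @ 7: {1,2,3,4,12,13}  [accepting]
'c' @ 8: {1,2,3,4,12,13}  [accepting]
end set {1,2,3,4,12,13} — state 1 in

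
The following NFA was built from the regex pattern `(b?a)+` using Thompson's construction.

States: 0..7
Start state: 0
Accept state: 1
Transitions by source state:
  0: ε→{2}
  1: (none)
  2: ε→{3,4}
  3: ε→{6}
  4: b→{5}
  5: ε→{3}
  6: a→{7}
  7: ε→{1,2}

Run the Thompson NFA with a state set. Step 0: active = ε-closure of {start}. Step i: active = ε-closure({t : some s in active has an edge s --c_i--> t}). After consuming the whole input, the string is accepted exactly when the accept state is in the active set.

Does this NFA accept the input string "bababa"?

initial (ε-close {0}): {0,2,3,4,6}
'b' @ 1: {3,5,6}
'a' @ 2: {1,2,3,4,6,7}  [accepting]
'b' @ 3: {3,5,6}
'a' @ 4: {1,2,3,4,6,7}  [accepting]
'b' @ 5: {3,5,6}
'a' @ 6: {1,2,3,4,6,7}  [accepting]
final: {1,2,3,4,6,7}; accept 1 in set

Answer: ACCEPT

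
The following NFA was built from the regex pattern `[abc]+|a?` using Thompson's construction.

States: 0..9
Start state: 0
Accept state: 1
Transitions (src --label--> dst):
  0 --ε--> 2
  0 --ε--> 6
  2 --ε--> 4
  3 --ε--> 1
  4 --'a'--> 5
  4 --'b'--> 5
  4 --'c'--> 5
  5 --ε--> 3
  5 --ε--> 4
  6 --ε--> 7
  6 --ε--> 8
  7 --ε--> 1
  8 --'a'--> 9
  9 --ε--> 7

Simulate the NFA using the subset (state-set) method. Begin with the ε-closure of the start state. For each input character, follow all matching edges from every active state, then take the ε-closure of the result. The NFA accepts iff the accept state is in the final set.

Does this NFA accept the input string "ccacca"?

initial (ε-close {0}): {0,1,2,4,6,7,8}
'c' @ 1: {1,3,4,5}  [accepting]
'c' @ 2: {1,3,4,5}  [accepting]
'a' @ 3: {1,3,4,5}  [accepting]
'c' @ 4: {1,3,4,5}  [accepting]
'c' @ 5: {1,3,4,5}  [accepting]
'a' @ 6: {1,3,4,5}  [accepting]
final: {1,3,4,5}; accept 1 in set

Answer: ACCEPT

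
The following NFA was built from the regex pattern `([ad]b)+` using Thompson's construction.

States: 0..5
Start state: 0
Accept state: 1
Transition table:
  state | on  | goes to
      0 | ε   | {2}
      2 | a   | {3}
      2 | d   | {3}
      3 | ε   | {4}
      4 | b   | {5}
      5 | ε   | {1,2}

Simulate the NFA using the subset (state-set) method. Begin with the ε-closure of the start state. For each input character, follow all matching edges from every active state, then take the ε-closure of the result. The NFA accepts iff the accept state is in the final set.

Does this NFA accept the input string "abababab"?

S₀ = ε-closure({0}) = {0,2}
'a' @ 1: {3,4}
'b' @ 2: {1,2,5}  ✓accept
'a' @ 3: {3,4}
'b' @ 4: {1,2,5}  ✓accept
'a' @ 5: {3,4}
'b' @ 6: {1,2,5}  ✓accept
'a' @ 7: {3,4}
'b' @ 8: {1,2,5}  ✓accept
end set {1,2,5} — state 1 in

Answer: ACCEPT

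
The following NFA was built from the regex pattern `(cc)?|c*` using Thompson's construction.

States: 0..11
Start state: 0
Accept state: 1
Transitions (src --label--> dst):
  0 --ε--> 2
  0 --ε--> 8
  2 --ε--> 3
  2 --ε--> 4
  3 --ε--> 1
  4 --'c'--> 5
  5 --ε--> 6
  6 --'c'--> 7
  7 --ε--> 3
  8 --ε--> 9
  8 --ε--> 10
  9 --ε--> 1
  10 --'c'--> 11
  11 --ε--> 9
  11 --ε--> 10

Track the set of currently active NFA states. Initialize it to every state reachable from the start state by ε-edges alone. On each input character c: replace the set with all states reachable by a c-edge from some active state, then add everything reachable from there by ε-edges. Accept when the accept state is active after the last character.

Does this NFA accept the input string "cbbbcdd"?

start: ε-closure({0}) = {0,1,2,3,4,8,9,10}
'c' @ 1: {1,5,6,9,10,11}  ✓accept
'b' @ 2: {}  — no active states
rest 'bbcdd' ignored (set empty)
final: {}; accept 1 not in set

Answer: REJECT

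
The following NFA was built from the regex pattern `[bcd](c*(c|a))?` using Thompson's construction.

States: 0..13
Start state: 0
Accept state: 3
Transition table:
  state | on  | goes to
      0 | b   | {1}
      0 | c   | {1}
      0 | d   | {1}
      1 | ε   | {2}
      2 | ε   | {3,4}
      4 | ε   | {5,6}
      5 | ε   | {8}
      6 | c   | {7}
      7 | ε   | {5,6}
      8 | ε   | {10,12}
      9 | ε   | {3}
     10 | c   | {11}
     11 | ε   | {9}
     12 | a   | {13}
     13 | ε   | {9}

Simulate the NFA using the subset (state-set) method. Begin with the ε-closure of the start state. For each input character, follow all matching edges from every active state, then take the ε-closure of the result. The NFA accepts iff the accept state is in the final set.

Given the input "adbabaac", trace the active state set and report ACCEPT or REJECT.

Answer: REJECT

Derivation:
start: ε-closure({0}) = {0}
'a' @ 1: {}  — dead — no transitions
rest 'dbabaac' ignored (set empty)
final: {}; accept 3 not in set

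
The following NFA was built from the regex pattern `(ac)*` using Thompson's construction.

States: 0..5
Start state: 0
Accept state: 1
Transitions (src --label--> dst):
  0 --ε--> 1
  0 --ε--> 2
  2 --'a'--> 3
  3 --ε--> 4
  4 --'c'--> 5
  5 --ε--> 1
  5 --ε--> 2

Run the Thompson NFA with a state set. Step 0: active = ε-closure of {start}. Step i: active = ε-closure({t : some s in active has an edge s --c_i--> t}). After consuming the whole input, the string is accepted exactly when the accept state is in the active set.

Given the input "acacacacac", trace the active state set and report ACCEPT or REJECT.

Answer: ACCEPT

Derivation:
start: ε-closure({0}) = {0,1,2}
'a' @ 1: {3,4}
'c' @ 2: {1,2,5}  ✓accept
'a' @ 3: {3,4}
'c' @ 4: {1,2,5}  ✓accept
'a' @ 5: {3,4}
'c' @ 6: {1,2,5}  ✓accept
'a' @ 7: {3,4}
'c' @ 8: {1,2,5}  ✓accept
'a' @ 9: {3,4}
'c' @ 10: {1,2,5}  ✓accept
end set {1,2,5} — state 1 in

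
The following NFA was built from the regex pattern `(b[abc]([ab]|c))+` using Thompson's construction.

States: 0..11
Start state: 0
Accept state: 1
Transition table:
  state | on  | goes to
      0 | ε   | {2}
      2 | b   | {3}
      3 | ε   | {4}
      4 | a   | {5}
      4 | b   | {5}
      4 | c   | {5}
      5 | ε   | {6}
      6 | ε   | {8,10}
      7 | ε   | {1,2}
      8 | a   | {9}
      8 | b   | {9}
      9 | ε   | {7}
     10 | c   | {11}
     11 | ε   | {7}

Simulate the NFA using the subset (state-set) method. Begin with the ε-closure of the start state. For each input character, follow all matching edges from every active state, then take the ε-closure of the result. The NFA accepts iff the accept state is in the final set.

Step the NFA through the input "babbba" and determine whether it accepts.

start: ε-closure({0}) = {0,2}
'b' @ 1: {3,4}
'a' @ 2: {5,6,8,10}
'b' @ 3: {1,2,7,9}  ✓accept
'b' @ 4: {3,4}
'b' @ 5: {5,6,8,10}
'a' @ 6: {1,2,7,9}  ✓accept
end set {1,2,7,9} — state 1 in

Answer: ACCEPT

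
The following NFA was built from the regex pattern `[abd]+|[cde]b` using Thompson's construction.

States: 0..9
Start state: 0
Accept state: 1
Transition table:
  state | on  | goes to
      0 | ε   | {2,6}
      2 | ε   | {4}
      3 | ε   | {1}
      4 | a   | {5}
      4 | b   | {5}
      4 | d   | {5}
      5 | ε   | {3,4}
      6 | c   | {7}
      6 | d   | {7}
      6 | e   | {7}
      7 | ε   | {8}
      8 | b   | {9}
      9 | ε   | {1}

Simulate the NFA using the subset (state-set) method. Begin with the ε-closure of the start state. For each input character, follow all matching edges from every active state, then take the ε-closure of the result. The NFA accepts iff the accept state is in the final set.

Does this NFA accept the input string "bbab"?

Answer: ACCEPT

Derivation:
S₀ = ε-closure({0}) = {0,2,4,6}
'b' @ 1: {1,3,4,5}  [accepting]
'b' @ 2: {1,3,4,5}  [accepting]
'a' @ 3: {1,3,4,5}  [accepting]
'b' @ 4: {1,3,4,5}  [accepting]
after full input: {1,3,4,5}  (accept=1 in)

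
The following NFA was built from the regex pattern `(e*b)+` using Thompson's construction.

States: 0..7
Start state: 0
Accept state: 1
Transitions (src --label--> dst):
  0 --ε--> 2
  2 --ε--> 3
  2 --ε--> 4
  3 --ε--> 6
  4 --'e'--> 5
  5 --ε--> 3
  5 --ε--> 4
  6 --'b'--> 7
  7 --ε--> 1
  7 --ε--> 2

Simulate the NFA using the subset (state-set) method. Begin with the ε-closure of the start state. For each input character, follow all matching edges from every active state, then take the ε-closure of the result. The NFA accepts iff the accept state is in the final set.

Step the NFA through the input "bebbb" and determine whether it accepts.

Answer: ACCEPT

Derivation:
start: ε-closure({0}) = {0,2,3,4,6}
'b' @ 1: {1,2,3,4,6,7}  ✓accept
'e' @ 2: {3,4,5,6}
'b' @ 3: {1,2,3,4,6,7}  ✓accept
'b' @ 4: {1,2,3,4,6,7}  ✓accept
'b' @ 5: {1,2,3,4,6,7}  ✓accept
after full input: {1,2,3,4,6,7}  (accept=1 in)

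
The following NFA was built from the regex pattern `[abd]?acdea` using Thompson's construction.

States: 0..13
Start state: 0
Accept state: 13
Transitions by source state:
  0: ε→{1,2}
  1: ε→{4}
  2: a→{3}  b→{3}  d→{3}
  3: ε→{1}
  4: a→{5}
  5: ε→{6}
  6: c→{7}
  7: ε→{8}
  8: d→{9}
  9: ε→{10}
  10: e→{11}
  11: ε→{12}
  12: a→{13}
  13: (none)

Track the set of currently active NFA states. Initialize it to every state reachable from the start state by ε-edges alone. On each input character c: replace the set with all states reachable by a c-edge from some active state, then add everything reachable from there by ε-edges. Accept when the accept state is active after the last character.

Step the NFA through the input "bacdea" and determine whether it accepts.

Answer: ACCEPT

Trace:
S₀ = ε-closure({0}) = {0,1,2,4}
'b' @ 1: {1,3,4}
'a' @ 2: {5,6}
'c' @ 3: {7,8}
'd' @ 4: {9,10}
'e' @ 5: {11,12}
'a' @ 6: {13}  ✓accept
after full input: {13}  (accept=13 in)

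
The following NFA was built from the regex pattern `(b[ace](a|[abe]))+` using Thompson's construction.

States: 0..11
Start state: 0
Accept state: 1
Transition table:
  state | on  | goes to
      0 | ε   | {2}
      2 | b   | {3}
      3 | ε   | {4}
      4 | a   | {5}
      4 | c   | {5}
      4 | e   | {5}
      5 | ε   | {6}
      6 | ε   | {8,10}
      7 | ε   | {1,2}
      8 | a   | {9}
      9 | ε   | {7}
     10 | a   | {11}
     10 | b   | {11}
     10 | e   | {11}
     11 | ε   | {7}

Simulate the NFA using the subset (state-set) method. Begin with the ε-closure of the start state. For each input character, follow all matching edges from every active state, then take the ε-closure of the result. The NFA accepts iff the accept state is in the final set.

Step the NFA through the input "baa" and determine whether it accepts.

S₀ = ε-closure({0}) = {0,2}
'b' @ 1: {3,4}
'a' @ 2: {5,6,8,10}
'a' @ 3: {1,2,7,9,11}  (accept∈set)
final: {1,2,7,9,11}; accept 1 in set

Answer: ACCEPT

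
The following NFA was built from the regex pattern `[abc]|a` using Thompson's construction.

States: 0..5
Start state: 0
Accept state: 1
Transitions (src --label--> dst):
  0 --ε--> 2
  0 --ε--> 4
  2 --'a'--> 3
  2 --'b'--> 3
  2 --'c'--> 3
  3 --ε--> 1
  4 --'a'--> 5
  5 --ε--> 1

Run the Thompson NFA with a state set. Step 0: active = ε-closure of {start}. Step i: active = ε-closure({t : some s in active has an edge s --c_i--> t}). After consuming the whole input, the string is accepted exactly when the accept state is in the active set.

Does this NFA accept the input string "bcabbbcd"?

Answer: REJECT

Steps:
S₀ = ε-closure({0}) = {0,2,4}
'b' @ 1: {1,3}  (accept∈set)
'c' @ 2: {}  — dead — no transitions
rest 'abbbcd' ignored (set empty)
after full input: {}  (accept=1 not in)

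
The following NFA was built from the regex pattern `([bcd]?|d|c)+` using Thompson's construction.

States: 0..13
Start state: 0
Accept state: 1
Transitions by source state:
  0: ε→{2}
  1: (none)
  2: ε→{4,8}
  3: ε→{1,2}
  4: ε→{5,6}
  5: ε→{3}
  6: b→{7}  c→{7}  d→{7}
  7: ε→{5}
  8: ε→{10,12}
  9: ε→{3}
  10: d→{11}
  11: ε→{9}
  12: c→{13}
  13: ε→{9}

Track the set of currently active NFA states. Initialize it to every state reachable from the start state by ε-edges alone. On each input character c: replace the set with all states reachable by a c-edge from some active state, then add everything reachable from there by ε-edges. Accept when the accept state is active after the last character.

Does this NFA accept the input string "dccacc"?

S₀ = ε-closure({0}) = {0,1,2,3,4,5,6,8,10,12}
'd' @ 1: {1,2,3,4,5,6,7,8,9,10,11,12}  (accept∈set)
'c' @ 2: {1,2,3,4,5,6,7,8,9,10,12,13}  (accept∈set)
'c' @ 3: {1,2,3,4,5,6,7,8,9,10,12,13}  (accept∈set)
'a' @ 4: {}  — state set empty
rest 'cc' ignored (set empty)
end set {} — state 1 not in

Answer: REJECT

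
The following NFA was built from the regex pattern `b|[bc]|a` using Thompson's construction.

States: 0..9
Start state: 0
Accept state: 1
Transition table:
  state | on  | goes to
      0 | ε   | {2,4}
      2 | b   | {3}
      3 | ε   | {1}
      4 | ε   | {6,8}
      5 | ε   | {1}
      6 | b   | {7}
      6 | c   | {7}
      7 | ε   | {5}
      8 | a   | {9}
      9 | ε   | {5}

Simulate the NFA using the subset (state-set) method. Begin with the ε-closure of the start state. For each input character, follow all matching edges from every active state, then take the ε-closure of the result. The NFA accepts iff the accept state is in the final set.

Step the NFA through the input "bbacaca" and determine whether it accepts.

Answer: REJECT

Derivation:
initial (ε-close {0}): {0,2,4,6,8}
'b' @ 1: {1,3,5,7}  ✓accept
'b' @ 2: {}  — no active states
rest 'acaca' ignored (set empty)
end set {} — state 1 not in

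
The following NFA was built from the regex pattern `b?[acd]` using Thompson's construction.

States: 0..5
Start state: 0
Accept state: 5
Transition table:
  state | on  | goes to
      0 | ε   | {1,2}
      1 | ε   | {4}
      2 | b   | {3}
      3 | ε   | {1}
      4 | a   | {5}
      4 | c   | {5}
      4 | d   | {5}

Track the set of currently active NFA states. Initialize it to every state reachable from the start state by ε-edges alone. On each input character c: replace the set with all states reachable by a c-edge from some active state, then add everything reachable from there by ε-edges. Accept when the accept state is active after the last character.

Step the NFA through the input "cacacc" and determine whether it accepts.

initial (ε-close {0}): {0,1,2,4}
'c' @ 1: {5}  (accept∈set)
'a' @ 2: {}  — state set empty
rest 'cacc' ignored (set empty)
end set {} — state 5 not in

Answer: REJECT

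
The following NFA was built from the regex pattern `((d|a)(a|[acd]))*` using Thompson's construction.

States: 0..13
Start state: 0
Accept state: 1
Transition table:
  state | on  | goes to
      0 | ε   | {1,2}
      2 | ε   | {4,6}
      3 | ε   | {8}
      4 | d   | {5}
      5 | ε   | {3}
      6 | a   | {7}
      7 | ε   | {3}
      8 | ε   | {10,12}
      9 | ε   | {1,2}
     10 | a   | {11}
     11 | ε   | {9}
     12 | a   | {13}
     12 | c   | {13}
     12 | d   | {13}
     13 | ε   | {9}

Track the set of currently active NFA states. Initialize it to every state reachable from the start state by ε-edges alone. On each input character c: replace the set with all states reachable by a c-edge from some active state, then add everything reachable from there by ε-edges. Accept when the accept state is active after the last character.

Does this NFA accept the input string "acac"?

start: ε-closure({0}) = {0,1,2,4,6}
'a' @ 1: {3,7,8,10,12}
'c' @ 2: {1,2,4,6,9,13}  [accepting]
'a' @ 3: {3,7,8,10,12}
'c' @ 4: {1,2,4,6,9,13}  [accepting]
final: {1,2,4,6,9,13}; accept 1 in set

Answer: ACCEPT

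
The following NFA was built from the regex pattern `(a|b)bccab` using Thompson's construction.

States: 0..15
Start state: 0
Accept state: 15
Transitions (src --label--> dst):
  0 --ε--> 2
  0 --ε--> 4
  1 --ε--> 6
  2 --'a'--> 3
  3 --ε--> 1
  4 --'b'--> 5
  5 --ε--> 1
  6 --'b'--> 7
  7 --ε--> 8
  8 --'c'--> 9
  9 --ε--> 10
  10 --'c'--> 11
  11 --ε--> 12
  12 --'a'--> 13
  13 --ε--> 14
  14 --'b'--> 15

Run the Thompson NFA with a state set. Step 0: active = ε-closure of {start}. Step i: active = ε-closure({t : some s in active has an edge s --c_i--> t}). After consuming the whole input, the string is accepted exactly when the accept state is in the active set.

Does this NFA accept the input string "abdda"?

Answer: REJECT

Trace:
start: ε-closure({0}) = {0,2,4}
'a' @ 1: {1,3,6}
'b' @ 2: {7,8}
'd' @ 3: {}  — dead — no transitions
rest 'da' ignored (set empty)
end set {} — state 15 not in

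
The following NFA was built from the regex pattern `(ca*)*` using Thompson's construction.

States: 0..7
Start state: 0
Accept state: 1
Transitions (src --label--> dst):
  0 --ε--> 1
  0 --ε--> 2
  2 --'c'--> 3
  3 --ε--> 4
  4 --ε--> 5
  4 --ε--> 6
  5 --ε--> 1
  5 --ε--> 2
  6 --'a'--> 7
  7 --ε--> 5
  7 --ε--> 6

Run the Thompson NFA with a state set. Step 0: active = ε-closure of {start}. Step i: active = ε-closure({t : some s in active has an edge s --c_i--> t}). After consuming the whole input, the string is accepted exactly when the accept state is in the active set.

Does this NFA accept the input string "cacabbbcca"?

Answer: REJECT

Derivation:
start: ε-closure({0}) = {0,1,2}
'c' @ 1: {1,2,3,4,5,6}  (accept∈set)
'a' @ 2: {1,2,5,6,7}  (accept∈set)
'c' @ 3: {1,2,3,4,5,6}  (accept∈set)
'a' @ 4: {1,2,5,6,7}  (accept∈set)
'b' @ 5: {}  — dead — no transitions
rest 'bbcca' ignored (set empty)
final: {}; accept 1 not in set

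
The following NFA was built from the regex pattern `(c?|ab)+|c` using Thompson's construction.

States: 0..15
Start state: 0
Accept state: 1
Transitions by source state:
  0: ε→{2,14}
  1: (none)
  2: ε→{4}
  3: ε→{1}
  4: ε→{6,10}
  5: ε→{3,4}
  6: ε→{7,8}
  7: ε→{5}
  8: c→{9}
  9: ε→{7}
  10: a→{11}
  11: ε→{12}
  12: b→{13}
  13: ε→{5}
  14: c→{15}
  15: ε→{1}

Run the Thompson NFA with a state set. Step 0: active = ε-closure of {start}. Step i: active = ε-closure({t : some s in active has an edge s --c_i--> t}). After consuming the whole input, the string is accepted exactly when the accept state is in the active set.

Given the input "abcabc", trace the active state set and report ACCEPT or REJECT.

Answer: ACCEPT

Trace:
S₀ = ε-closure({0}) = {0,1,2,3,4,5,6,7,8,10,14}
'a' @ 1: {11,12}
'b' @ 2: {1,3,4,5,6,7,8,10,13}  (accept∈set)
'c' @ 3: {1,3,4,5,6,7,8,9,10}  (accept∈set)
'a' @ 4: {11,12}
'b' @ 5: {1,3,4,5,6,7,8,10,13}  (accept∈set)
'c' @ 6: {1,3,4,5,6,7,8,9,10}  (accept∈set)
end set {1,3,4,5,6,7,8,9,10} — state 1 in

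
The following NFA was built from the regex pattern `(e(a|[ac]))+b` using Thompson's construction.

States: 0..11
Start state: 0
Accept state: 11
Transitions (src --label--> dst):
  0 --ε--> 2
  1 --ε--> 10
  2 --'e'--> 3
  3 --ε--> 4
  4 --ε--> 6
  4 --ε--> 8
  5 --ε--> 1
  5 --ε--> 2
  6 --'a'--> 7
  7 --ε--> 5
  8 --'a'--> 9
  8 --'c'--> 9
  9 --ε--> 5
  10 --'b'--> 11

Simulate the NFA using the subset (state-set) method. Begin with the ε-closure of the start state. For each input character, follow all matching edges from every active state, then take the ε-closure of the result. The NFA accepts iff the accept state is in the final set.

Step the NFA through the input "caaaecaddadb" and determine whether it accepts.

Answer: REJECT

Trace:
start: ε-closure({0}) = {0,2}
'c' @ 1: {}  — no active states
rest 'aaaecaddadb' ignored (set empty)
end set {} — state 11 not in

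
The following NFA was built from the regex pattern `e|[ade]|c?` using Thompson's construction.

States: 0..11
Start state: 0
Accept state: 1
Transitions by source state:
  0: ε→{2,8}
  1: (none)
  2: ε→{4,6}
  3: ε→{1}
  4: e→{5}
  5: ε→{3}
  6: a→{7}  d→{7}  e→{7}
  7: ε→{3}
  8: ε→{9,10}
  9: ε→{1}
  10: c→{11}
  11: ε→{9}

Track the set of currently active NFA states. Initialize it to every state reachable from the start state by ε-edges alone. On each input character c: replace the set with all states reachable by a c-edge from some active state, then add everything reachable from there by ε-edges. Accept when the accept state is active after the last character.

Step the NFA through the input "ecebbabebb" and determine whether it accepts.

Answer: REJECT

Trace:
start: ε-closure({0}) = {0,1,2,4,6,8,9,10}
'e' @ 1: {1,3,5,7}  ✓accept
'c' @ 2: {}  — state set empty
rest 'ebbabebb' ignored (set empty)
final: {}; accept 1 not in set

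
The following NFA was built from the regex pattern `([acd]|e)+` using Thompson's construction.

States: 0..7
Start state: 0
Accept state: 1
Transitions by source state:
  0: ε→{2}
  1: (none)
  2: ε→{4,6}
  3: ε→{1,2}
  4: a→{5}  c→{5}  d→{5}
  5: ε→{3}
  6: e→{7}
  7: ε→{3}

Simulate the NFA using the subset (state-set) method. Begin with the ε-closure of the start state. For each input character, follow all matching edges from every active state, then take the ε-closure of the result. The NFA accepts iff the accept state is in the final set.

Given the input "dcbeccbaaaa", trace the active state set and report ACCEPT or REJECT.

Answer: REJECT

Steps:
S₀ = ε-closure({0}) = {0,2,4,6}
'd' @ 1: {1,2,3,4,5,6}  ✓accept
'c' @ 2: {1,2,3,4,5,6}  ✓accept
'b' @ 3: {}  — state set empty
rest 'eccbaaaa' ignored (set empty)
end set {} — state 1 not in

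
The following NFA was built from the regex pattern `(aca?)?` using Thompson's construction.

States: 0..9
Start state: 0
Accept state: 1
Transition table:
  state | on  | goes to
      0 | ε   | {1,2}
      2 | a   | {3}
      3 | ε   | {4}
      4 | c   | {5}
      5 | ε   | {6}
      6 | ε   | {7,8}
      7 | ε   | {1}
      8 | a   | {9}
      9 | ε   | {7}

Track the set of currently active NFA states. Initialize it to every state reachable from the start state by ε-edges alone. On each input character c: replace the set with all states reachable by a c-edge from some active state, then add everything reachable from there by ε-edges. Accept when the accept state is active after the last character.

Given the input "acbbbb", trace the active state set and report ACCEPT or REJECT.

Answer: REJECT

Derivation:
start: ε-closure({0}) = {0,1,2}
'a' @ 1: {3,4}
'c' @ 2: {1,5,6,7,8}  ✓accept
'b' @ 3: {}  — state set empty
rest 'bbb' ignored (set empty)
end set {} — state 1 not in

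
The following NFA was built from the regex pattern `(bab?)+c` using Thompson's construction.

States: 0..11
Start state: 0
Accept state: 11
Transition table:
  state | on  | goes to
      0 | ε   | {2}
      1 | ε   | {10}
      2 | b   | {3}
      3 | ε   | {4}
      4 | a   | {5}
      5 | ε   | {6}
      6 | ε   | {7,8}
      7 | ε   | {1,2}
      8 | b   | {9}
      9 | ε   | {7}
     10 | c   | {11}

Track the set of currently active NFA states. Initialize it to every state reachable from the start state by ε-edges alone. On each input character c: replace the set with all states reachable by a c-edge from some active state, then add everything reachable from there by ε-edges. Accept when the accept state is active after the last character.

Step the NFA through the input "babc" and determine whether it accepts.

initial (ε-close {0}): {0,2}
'b' @ 1: {3,4}
'a' @ 2: {1,2,5,6,7,8,10}
'b' @ 3: {1,2,3,4,7,9,10}
'c' @ 4: {11}  [accepting]
final: {11}; accept 11 in set

Answer: ACCEPT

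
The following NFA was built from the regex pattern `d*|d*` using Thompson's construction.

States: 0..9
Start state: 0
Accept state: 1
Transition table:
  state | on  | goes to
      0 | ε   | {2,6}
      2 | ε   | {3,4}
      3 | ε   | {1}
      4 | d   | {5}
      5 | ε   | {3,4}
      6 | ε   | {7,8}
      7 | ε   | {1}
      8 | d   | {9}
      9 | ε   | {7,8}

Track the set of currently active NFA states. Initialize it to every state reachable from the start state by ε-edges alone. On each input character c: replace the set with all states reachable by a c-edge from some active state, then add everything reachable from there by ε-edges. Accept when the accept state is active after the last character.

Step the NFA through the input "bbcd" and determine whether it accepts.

Answer: REJECT

Derivation:
start: ε-closure({0}) = {0,1,2,3,4,6,7,8}
'b' @ 1: {}  — dead — no transitions
rest 'bcd' ignored (set empty)
final: {}; accept 1 not in set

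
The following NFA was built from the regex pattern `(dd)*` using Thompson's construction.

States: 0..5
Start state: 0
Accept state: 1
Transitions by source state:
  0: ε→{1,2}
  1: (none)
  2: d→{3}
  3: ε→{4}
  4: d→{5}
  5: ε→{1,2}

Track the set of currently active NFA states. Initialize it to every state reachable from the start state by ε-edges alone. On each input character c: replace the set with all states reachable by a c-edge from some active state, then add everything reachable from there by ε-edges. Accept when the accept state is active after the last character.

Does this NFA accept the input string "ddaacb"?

Answer: REJECT

Trace:
initial (ε-close {0}): {0,1,2}
'd' @ 1: {3,4}
'd' @ 2: {1,2,5}  [accepting]
'a' @ 3: {}  — dead — no transitions
rest 'acb' ignored (set empty)
final: {}; accept 1 not in set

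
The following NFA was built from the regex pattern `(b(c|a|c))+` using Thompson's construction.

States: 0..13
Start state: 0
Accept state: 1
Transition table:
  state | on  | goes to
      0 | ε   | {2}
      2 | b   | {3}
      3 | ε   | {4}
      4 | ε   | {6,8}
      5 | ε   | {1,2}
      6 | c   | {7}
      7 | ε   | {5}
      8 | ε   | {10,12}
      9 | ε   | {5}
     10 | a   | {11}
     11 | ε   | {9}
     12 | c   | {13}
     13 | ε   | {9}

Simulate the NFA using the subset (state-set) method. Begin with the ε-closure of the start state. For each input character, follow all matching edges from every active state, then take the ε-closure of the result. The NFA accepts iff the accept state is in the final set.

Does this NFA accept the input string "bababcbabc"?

Answer: ACCEPT

Derivation:
S₀ = ε-closure({0}) = {0,2}
'b' @ 1: {3,4,6,8,10,12}
'a' @ 2: {1,2,5,9,11}  [accepting]
'b' @ 3: {3,4,6,8,10,12}
'a' @ 4: {1,2,5,9,11}  [accepting]
'b' @ 5: {3,4,6,8,10,12}
'c' @ 6: {1,2,5,7,9,13}  [accepting]
'b' @ 7: {3,4,6,8,10,12}
'a' @ 8: {1,2,5,9,11}  [accepting]
'b' @ 9: {3,4,6,8,10,12}
'c' @ 10: {1,2,5,7,9,13}  [accepting]
end set {1,2,5,7,9,13} — state 1 in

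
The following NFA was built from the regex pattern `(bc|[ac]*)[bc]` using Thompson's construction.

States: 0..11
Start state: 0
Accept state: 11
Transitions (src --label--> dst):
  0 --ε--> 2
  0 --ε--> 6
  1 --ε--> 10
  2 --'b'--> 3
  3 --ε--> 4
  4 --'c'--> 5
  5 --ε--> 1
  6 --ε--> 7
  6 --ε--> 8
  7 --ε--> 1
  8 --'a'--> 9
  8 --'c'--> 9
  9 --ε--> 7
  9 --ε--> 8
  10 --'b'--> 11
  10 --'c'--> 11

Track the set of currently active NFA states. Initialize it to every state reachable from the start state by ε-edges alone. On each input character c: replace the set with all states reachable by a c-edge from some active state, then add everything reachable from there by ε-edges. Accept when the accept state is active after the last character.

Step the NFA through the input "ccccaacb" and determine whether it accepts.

Answer: ACCEPT

Trace:
start: ε-closure({0}) = {0,1,2,6,7,8,10}
'c' @ 1: {1,7,8,9,10,11}  [accepting]
'c' @ 2: {1,7,8,9,10,11}  [accepting]
'c' @ 3: {1,7,8,9,10,11}  [accepting]
'c' @ 4: {1,7,8,9,10,11}  [accepting]
'a' @ 5: {1,7,8,9,10}
'a' @ 6: {1,7,8,9,10}
'c' @ 7: {1,7,8,9,10,11}  [accepting]
'b' @ 8: {11}  [accepting]
final: {11}; accept 11 in set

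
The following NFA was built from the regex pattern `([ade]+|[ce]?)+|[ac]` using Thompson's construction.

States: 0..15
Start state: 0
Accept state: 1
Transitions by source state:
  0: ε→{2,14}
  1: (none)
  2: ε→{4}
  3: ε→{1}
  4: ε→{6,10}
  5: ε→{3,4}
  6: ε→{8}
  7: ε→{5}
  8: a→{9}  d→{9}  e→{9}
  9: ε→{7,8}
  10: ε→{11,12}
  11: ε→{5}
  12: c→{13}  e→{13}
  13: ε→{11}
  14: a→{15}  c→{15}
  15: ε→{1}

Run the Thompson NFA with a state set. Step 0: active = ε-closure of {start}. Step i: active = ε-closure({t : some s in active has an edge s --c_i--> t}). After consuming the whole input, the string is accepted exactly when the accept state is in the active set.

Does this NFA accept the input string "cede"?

S₀ = ε-closure({0}) = {0,1,2,3,4,5,6,8,10,11,12,14}
'c' @ 1: {1,3,4,5,6,8,10,11,12,13,15}  ✓accept
'e' @ 2: {1,3,4,5,6,7,8,9,10,11,12,13}  ✓accept
'd' @ 3: {1,3,4,5,6,7,8,9,10,11,12}  ✓accept
'e' @ 4: {1,3,4,5,6,7,8,9,10,11,12,13}  ✓accept
after full input: {1,3,4,5,6,7,8,9,10,11,12,13}  (accept=1 in)

Answer: ACCEPT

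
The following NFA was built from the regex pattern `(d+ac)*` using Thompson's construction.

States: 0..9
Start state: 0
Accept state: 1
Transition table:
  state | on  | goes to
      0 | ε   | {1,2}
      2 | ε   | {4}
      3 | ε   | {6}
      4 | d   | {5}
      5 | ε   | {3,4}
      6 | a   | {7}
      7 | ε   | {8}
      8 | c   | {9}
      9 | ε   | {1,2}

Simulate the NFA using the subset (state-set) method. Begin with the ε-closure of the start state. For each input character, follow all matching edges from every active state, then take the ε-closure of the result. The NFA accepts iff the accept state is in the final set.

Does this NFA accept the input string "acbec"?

Answer: REJECT

Steps:
start: ε-closure({0}) = {0,1,2,4}
'a' @ 1: {}  — dead — no transitions
rest 'cbec' ignored (set empty)
final: {}; accept 1 not in set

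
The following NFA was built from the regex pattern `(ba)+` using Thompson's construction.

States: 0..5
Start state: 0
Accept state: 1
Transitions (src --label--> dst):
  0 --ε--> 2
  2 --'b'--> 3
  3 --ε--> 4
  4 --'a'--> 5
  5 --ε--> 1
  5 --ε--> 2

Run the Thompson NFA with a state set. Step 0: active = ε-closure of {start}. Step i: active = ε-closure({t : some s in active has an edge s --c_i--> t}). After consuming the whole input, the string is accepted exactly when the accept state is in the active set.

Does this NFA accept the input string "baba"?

Answer: ACCEPT

Derivation:
S₀ = ε-closure({0}) = {0,2}
'b' @ 1: {3,4}
'a' @ 2: {1,2,5}  (accept∈set)
'b' @ 3: {3,4}
'a' @ 4: {1,2,5}  (accept∈set)
after full input: {1,2,5}  (accept=1 in)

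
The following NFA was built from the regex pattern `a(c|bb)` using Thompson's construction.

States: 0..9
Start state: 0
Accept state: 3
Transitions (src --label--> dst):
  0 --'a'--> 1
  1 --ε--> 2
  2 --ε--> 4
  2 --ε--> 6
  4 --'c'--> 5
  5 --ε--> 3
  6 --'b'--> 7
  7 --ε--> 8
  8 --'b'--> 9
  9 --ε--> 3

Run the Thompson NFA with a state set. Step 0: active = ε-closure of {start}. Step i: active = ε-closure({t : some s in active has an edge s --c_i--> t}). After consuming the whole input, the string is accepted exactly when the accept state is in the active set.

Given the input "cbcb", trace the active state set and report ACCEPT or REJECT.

Answer: REJECT

Trace:
S₀ = ε-closure({0}) = {0}
'c' @ 1: {}  — dead — no transitions
rest 'bcb' ignored (set empty)
after full input: {}  (accept=3 not in)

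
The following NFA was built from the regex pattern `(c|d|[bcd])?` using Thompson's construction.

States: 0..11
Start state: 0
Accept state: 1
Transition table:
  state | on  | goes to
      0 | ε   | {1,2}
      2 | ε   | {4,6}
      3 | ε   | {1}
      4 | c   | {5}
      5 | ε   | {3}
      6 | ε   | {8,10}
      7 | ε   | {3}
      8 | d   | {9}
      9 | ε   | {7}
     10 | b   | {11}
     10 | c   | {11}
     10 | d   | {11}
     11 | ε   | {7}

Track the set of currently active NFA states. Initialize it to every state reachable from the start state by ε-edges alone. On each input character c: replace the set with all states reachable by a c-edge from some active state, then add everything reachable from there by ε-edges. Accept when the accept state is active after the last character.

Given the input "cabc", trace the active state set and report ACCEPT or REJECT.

Answer: REJECT

Trace:
start: ε-closure({0}) = {0,1,2,4,6,8,10}
'c' @ 1: {1,3,5,7,11}  ✓accept
'a' @ 2: {}  — dead — no transitions
rest 'bc' ignored (set empty)
final: {}; accept 1 not in set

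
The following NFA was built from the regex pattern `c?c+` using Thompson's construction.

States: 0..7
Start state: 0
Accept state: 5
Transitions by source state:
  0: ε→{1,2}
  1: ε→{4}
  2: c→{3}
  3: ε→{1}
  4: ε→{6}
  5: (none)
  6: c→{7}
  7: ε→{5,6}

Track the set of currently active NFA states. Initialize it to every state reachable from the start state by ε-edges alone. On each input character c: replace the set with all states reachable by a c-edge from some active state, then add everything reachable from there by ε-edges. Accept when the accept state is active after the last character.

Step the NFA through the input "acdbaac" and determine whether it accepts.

Answer: REJECT

Derivation:
initial (ε-close {0}): {0,1,2,4,6}
'a' @ 1: {}  — no active states
rest 'cdbaac' ignored (set empty)
end set {} — state 5 not in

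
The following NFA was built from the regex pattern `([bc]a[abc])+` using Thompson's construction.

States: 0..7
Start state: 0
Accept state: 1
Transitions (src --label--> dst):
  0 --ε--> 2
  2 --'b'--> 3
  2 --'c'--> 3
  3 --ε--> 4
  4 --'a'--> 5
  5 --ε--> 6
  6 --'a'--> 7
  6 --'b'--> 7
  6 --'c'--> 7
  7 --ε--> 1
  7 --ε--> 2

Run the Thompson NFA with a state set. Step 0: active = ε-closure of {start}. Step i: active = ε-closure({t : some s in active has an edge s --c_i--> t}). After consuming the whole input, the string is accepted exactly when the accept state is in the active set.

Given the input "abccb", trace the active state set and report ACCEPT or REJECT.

initial (ε-close {0}): {0,2}
'a' @ 1: {}  — dead — no transitions
rest 'bccb' ignored (set empty)
after full input: {}  (accept=1 not in)

Answer: REJECT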